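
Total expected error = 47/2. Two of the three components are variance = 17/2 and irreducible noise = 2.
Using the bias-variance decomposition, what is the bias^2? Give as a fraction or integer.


Total error = bias^2 + variance + irreducible noise. So bias^2 = 47/2 - 17/2 - 2 = 13.

13


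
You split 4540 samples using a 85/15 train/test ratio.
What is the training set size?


Test set = 4540 * 15% = 681. Training set = 4540 - 681 = 3859.

3859


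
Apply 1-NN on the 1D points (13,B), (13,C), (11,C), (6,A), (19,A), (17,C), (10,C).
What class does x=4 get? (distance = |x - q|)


Distances: |13-4|=9, |13-4|=9, |11-4|=7, |6-4|=2, |19-4|=15, |17-4|=13, |10-4|=6. 1 nearest: (6,A). Counts: {'A': 1}. Majority class: A.

A


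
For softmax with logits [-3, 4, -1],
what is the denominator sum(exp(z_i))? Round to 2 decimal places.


Denom = e^-3=0.0498 + e^4=54.5982 + e^-1=0.3679. Sum = 55.0159, which rounds to 55.02.

55.02


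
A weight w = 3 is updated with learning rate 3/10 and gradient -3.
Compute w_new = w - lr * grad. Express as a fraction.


w_new = 3 - 3/10 * -3 = 3 - -9/10 = 39/10.

39/10


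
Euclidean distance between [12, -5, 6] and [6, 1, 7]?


d = sqrt(sum of squared differences). (12-6)^2=36, (-5-1)^2=36, (6-7)^2=1. Sum = 73.

sqrt(73)


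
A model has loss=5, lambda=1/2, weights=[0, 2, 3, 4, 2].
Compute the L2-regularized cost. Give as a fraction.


L2 sq norm = sum(w^2) = 33. J = 5 + 1/2 * 33 = 43/2.

43/2


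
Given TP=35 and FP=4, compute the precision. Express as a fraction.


Precision = TP / (TP + FP) = 35 / 39 = 35/39.

35/39


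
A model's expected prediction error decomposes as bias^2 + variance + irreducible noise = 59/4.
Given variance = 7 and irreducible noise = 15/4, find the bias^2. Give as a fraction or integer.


Total error = bias^2 + variance + irreducible noise. So bias^2 = 59/4 - 7 - 15/4 = 4.

4


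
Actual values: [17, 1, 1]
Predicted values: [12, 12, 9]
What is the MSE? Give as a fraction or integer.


MSE = (1/3) * ((17-12)^2=25 + (1-12)^2=121 + (1-9)^2=64). Sum = 210. MSE = 70.

70


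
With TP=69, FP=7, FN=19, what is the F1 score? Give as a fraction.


Precision = 69/76 = 69/76. Recall = 69/88 = 69/88. F1 = 2*P*R/(P+R) = 69/82.

69/82


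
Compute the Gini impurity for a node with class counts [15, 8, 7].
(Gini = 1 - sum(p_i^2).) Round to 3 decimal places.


Total = 30. Proportions: 15/30, 8/30, 7/30. sum(p_i^2) = 0.3756. Gini = 1 - 0.3756 = 0.6244, which rounds to 0.624.

0.624


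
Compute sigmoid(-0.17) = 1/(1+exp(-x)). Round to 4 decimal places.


sigma(-0.17) = 1/(1+e^(0.17)) = 1/(1+1.185305) = 1/2.185305 = 0.4576.

0.4576


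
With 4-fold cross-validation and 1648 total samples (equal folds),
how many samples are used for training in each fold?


Each validation fold has 1648/4 = 412 samples. Training set = 1648 - 412 = 1236.

1236


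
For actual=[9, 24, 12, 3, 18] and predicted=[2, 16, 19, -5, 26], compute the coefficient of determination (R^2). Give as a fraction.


Mean(y) = 66/5. SS_res = 290. SS_tot = 1314/5. R^2 = 1 - 290/(1314/5) = -68/657.

-68/657


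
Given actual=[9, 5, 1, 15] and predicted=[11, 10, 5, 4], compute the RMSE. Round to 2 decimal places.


MSE = 41.5000. RMSE = sqrt(41.5000) = 6.44.

6.44


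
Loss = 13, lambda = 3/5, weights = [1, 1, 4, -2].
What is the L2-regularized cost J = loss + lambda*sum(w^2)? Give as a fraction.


L2 sq norm = sum(w^2) = 22. J = 13 + 3/5 * 22 = 131/5.

131/5


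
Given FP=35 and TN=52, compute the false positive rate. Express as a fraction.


FPR = FP / (FP + TN) = 35 / 87 = 35/87.

35/87


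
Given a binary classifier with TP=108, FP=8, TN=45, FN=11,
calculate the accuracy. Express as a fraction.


Accuracy = (TP + TN) / (TP + TN + FP + FN) = (108 + 45) / 172 = 153/172.

153/172


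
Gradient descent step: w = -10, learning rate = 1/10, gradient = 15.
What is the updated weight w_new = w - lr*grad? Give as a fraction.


w_new = -10 - 1/10 * 15 = -10 - 3/2 = -23/2.

-23/2


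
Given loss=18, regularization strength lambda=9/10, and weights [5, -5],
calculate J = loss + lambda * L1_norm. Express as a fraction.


L1 norm = sum(|w|) = 10. J = 18 + 9/10 * 10 = 27.

27


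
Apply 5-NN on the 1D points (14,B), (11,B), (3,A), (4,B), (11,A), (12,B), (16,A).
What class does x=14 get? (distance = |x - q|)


Distances: |14-14|=0, |11-14|=3, |3-14|=11, |4-14|=10, |11-14|=3, |12-14|=2, |16-14|=2. 5 nearest: (14,B), (16,A), (12,B), (11,A), (11,B). Counts: {'B': 3, 'A': 2}. Majority class: B.

B


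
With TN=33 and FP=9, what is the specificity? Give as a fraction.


Specificity = TN / (TN + FP) = 33 / 42 = 11/14.

11/14


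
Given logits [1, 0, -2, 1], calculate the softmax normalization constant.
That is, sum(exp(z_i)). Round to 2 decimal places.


Denom = e^1=2.7183 + e^0=1.0000 + e^-2=0.1353 + e^1=2.7183. Sum = 6.5719, which rounds to 6.57.

6.57


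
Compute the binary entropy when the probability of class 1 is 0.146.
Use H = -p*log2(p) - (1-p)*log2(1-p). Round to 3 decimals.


H = -0.146*log2(0.146) - 0.854*log2(0.854) = 0.600.

0.600


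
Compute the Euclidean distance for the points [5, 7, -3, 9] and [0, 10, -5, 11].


d = sqrt(sum of squared differences). (5-0)^2=25, (7-10)^2=9, (-3--5)^2=4, (9-11)^2=4. Sum = 42.

sqrt(42)


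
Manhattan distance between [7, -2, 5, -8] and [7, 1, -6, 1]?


d = sum of absolute differences: |7-7|=0 + |-2-1|=3 + |5--6|=11 + |-8-1|=9 = 23.

23


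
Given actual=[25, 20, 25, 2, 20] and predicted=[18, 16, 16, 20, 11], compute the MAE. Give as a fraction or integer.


MAE = (1/5) * (|25-18|=7 + |20-16|=4 + |25-16|=9 + |2-20|=18 + |20-11|=9). Sum = 47. MAE = 47/5.

47/5


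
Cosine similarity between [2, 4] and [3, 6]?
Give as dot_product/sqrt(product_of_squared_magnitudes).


dot = 30. |a|^2 = 20, |b|^2 = 45. cos = 30/sqrt(900).

30/sqrt(900)


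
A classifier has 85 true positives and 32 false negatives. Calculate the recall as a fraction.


Recall = TP / (TP + FN) = 85 / 117 = 85/117.

85/117


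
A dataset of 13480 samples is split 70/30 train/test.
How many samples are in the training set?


Test set = 13480 * 30% = 4044. Training set = 13480 - 4044 = 9436.

9436


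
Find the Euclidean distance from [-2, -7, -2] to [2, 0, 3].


d = sqrt(sum of squared differences). (-2-2)^2=16, (-7-0)^2=49, (-2-3)^2=25. Sum = 90.

sqrt(90)


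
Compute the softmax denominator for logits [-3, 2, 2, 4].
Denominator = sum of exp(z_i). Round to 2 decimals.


Denom = e^-3=0.0498 + e^2=7.3891 + e^2=7.3891 + e^4=54.5982. Sum = 69.4262, which rounds to 69.43.

69.43


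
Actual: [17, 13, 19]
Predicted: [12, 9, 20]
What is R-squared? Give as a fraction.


Mean(y) = 49/3. SS_res = 42. SS_tot = 56/3. R^2 = 1 - 42/(56/3) = -5/4.

-5/4


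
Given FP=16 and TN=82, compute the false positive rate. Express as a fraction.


FPR = FP / (FP + TN) = 16 / 98 = 8/49.

8/49


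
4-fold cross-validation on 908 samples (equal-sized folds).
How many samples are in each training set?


Each validation fold has 908/4 = 227 samples. Training set = 908 - 227 = 681.

681


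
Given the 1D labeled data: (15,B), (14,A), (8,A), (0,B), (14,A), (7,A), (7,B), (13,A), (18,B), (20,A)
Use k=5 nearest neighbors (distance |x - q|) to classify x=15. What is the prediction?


Distances: |15-15|=0, |14-15|=1, |8-15|=7, |0-15|=15, |14-15|=1, |7-15|=8, |7-15|=8, |13-15|=2, |18-15|=3, |20-15|=5. 5 nearest: (15,B), (14,A), (14,A), (13,A), (18,B). Counts: {'B': 2, 'A': 3}. Majority class: A.

A


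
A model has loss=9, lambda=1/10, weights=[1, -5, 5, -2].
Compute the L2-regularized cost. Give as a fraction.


L2 sq norm = sum(w^2) = 55. J = 9 + 1/10 * 55 = 29/2.

29/2


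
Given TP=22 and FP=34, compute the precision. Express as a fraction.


Precision = TP / (TP + FP) = 22 / 56 = 11/28.

11/28


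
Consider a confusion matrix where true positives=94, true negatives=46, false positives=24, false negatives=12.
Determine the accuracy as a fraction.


Accuracy = (TP + TN) / (TP + TN + FP + FN) = (94 + 46) / 176 = 35/44.

35/44


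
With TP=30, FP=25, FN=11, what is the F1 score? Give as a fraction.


Precision = 30/55 = 6/11. Recall = 30/41 = 30/41. F1 = 2*P*R/(P+R) = 5/8.

5/8


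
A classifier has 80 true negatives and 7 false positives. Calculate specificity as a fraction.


Specificity = TN / (TN + FP) = 80 / 87 = 80/87.

80/87


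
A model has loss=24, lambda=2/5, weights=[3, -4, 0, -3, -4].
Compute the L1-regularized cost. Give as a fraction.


L1 norm = sum(|w|) = 14. J = 24 + 2/5 * 14 = 148/5.

148/5


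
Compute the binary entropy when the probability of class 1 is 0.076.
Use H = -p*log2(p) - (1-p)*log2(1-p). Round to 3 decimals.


H = -0.076*log2(0.076) - 0.924*log2(0.924) = 0.388.

0.388


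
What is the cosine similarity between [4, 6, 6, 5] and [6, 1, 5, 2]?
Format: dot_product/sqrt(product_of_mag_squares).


dot = 70. |a|^2 = 113, |b|^2 = 66. cos = 70/sqrt(7458).

70/sqrt(7458)


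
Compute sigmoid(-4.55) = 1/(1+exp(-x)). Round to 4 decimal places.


sigma(-4.55) = 1/(1+e^(4.55)) = 1/(1+94.632408) = 1/95.632408 = 0.0105.

0.0105


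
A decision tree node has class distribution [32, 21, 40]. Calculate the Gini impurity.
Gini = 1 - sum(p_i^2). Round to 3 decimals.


Total = 93. Proportions: 32/93, 21/93, 40/93. sum(p_i^2) = 0.3544. Gini = 1 - 0.3544 = 0.6456, which rounds to 0.646.

0.646


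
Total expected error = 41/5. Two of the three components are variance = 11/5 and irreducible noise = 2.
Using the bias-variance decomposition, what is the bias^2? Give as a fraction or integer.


Total error = bias^2 + variance + irreducible noise. So bias^2 = 41/5 - 11/5 - 2 = 4.

4


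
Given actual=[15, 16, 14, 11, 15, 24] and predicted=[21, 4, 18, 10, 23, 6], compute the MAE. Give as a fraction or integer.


MAE = (1/6) * (|15-21|=6 + |16-4|=12 + |14-18|=4 + |11-10|=1 + |15-23|=8 + |24-6|=18). Sum = 49. MAE = 49/6.

49/6


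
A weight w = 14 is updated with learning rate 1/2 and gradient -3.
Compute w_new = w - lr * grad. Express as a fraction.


w_new = 14 - 1/2 * -3 = 14 - -3/2 = 31/2.

31/2


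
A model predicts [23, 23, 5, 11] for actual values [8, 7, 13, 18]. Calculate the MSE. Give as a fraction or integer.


MSE = (1/4) * ((8-23)^2=225 + (7-23)^2=256 + (13-5)^2=64 + (18-11)^2=49). Sum = 594. MSE = 297/2.

297/2


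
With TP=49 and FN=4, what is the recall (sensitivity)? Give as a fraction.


Recall = TP / (TP + FN) = 49 / 53 = 49/53.

49/53


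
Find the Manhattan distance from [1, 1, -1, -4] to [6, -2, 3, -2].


d = sum of absolute differences: |1-6|=5 + |1--2|=3 + |-1-3|=4 + |-4--2|=2 = 14.

14


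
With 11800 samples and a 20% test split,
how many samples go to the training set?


Test set = 11800 * 20% = 2360. Training set = 11800 - 2360 = 9440.

9440


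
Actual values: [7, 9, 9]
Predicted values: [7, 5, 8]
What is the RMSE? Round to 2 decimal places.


MSE = 5.6667. RMSE = sqrt(5.6667) = 2.38.

2.38


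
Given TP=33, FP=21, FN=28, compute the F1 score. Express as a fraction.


Precision = 33/54 = 11/18. Recall = 33/61 = 33/61. F1 = 2*P*R/(P+R) = 66/115.

66/115


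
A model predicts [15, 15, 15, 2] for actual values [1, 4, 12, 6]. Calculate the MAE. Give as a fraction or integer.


MAE = (1/4) * (|1-15|=14 + |4-15|=11 + |12-15|=3 + |6-2|=4). Sum = 32. MAE = 8.

8


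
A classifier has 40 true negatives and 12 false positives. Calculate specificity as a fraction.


Specificity = TN / (TN + FP) = 40 / 52 = 10/13.

10/13


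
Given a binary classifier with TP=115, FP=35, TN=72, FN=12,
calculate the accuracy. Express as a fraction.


Accuracy = (TP + TN) / (TP + TN + FP + FN) = (115 + 72) / 234 = 187/234.

187/234


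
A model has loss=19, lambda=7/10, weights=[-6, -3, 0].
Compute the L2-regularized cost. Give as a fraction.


L2 sq norm = sum(w^2) = 45. J = 19 + 7/10 * 45 = 101/2.

101/2


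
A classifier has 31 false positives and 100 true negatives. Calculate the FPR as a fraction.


FPR = FP / (FP + TN) = 31 / 131 = 31/131.

31/131


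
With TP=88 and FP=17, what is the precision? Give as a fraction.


Precision = TP / (TP + FP) = 88 / 105 = 88/105.

88/105


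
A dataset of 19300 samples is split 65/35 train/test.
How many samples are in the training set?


Test set = 19300 * 35% = 6755. Training set = 19300 - 6755 = 12545.

12545


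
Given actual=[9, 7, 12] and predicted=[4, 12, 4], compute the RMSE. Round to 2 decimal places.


MSE = 38.0000. RMSE = sqrt(38.0000) = 6.16.

6.16


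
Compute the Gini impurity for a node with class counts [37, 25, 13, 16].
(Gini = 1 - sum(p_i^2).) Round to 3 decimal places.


Total = 91. Proportions: 37/91, 25/91, 13/91, 16/91. sum(p_i^2) = 0.2921. Gini = 1 - 0.2921 = 0.7079, which rounds to 0.708.

0.708


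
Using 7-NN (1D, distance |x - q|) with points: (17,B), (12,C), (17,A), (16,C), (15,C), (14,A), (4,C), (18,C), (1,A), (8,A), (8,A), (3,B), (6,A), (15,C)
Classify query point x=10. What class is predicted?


Distances: |17-10|=7, |12-10|=2, |17-10|=7, |16-10|=6, |15-10|=5, |14-10|=4, |4-10|=6, |18-10|=8, |1-10|=9, |8-10|=2, |8-10|=2, |3-10|=7, |6-10|=4, |15-10|=5. 7 nearest: (8,A), (8,A), (12,C), (14,A), (6,A), (15,C), (15,C). Counts: {'A': 4, 'C': 3}. Majority class: A.

A


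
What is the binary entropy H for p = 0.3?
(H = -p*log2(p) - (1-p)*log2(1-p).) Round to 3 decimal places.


H = -0.3*log2(0.3) - 0.7*log2(0.7) = 0.881.

0.881


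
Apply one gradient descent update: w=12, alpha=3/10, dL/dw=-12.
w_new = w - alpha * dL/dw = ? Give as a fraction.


w_new = 12 - 3/10 * -12 = 12 - -18/5 = 78/5.

78/5


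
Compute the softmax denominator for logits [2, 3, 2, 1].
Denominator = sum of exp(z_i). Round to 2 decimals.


Denom = e^2=7.3891 + e^3=20.0855 + e^2=7.3891 + e^1=2.7183. Sum = 37.5820, which rounds to 37.58.

37.58


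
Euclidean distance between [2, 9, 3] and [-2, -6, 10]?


d = sqrt(sum of squared differences). (2--2)^2=16, (9--6)^2=225, (3-10)^2=49. Sum = 290.

sqrt(290)


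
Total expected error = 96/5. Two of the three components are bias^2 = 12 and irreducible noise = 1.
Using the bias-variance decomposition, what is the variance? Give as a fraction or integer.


Total error = bias^2 + variance + irreducible noise. So variance = 96/5 - 12 - 1 = 31/5.

31/5


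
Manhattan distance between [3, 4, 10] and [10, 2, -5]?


d = sum of absolute differences: |3-10|=7 + |4-2|=2 + |10--5|=15 = 24.

24


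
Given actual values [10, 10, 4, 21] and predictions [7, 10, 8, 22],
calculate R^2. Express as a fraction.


Mean(y) = 45/4. SS_res = 26. SS_tot = 603/4. R^2 = 1 - 26/(603/4) = 499/603.

499/603


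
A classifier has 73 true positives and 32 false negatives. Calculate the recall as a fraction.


Recall = TP / (TP + FN) = 73 / 105 = 73/105.

73/105


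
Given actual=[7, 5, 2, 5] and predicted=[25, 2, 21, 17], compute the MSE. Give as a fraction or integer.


MSE = (1/4) * ((7-25)^2=324 + (5-2)^2=9 + (2-21)^2=361 + (5-17)^2=144). Sum = 838. MSE = 419/2.

419/2


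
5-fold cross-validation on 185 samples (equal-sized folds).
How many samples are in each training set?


Each validation fold has 185/5 = 37 samples. Training set = 185 - 37 = 148.

148


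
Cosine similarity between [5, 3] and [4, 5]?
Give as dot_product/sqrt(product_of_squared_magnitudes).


dot = 35. |a|^2 = 34, |b|^2 = 41. cos = 35/sqrt(1394).

35/sqrt(1394)


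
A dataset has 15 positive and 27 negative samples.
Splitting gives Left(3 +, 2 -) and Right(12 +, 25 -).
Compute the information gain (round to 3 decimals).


H(parent) = 0.9403. H(left) = 0.9710, H(right) = 0.9090. Weighted = (5/42)*0.9710 + (37/42)*0.9090 = 0.9164. IG = 0.9403 - 0.9164 = 0.0239, which rounds to 0.024.

0.024


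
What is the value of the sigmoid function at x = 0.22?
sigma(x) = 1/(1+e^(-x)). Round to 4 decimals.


sigma(0.22) = 1/(1+e^(-0.22)) = 1/(1+0.802519) = 1/1.802519 = 0.5548.

0.5548


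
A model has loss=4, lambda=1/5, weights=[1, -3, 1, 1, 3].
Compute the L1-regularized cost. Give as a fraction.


L1 norm = sum(|w|) = 9. J = 4 + 1/5 * 9 = 29/5.

29/5


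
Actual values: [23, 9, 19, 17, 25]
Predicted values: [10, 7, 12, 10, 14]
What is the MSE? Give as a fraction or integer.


MSE = (1/5) * ((23-10)^2=169 + (9-7)^2=4 + (19-12)^2=49 + (17-10)^2=49 + (25-14)^2=121). Sum = 392. MSE = 392/5.

392/5


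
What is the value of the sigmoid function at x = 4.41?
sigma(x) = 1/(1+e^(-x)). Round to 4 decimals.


sigma(4.41) = 1/(1+e^(-4.41)) = 1/(1+0.012155) = 1/1.012155 = 0.9880.

0.9880


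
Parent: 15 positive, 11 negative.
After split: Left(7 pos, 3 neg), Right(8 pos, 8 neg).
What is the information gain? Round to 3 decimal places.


H(parent) = 0.9829. H(left) = 0.8813, H(right) = 1.0000. Weighted = (10/26)*0.8813 + (16/26)*1.0000 = 0.9543. IG = 0.9829 - 0.9543 = 0.0286, which rounds to 0.029.

0.029


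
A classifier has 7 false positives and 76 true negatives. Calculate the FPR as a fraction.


FPR = FP / (FP + TN) = 7 / 83 = 7/83.

7/83


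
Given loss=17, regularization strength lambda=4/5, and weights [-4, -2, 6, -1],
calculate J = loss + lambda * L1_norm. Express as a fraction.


L1 norm = sum(|w|) = 13. J = 17 + 4/5 * 13 = 137/5.

137/5


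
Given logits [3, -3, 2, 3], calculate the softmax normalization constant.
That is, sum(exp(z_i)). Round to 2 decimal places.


Denom = e^3=20.0855 + e^-3=0.0498 + e^2=7.3891 + e^3=20.0855. Sum = 47.6099, which rounds to 47.61.

47.61


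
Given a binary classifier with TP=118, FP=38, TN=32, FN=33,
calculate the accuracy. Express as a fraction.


Accuracy = (TP + TN) / (TP + TN + FP + FN) = (118 + 32) / 221 = 150/221.

150/221


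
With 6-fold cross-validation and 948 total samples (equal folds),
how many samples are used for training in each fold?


Each validation fold has 948/6 = 158 samples. Training set = 948 - 158 = 790.

790


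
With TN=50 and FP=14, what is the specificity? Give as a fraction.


Specificity = TN / (TN + FP) = 50 / 64 = 25/32.

25/32


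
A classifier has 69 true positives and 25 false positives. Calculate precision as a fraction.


Precision = TP / (TP + FP) = 69 / 94 = 69/94.

69/94


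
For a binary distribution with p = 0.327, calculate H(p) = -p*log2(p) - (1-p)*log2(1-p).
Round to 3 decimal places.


H = -0.327*log2(0.327) - 0.673*log2(0.673) = 0.912.

0.912


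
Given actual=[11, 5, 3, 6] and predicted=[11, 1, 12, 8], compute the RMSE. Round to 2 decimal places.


MSE = 25.2500. RMSE = sqrt(25.2500) = 5.02.

5.02


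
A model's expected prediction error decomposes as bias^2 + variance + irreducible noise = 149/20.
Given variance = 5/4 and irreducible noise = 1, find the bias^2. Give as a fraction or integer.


Total error = bias^2 + variance + irreducible noise. So bias^2 = 149/20 - 5/4 - 1 = 26/5.

26/5


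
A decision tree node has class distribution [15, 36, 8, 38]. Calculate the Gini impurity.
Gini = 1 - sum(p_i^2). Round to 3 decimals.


Total = 97. Proportions: 15/97, 36/97, 8/97, 38/97. sum(p_i^2) = 0.3219. Gini = 1 - 0.3219 = 0.6781, which rounds to 0.678.

0.678


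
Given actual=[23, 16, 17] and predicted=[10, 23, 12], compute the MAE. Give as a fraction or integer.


MAE = (1/3) * (|23-10|=13 + |16-23|=7 + |17-12|=5). Sum = 25. MAE = 25/3.

25/3


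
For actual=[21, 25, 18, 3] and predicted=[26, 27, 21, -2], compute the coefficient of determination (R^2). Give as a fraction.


Mean(y) = 67/4. SS_res = 63. SS_tot = 1107/4. R^2 = 1 - 63/(1107/4) = 95/123.

95/123


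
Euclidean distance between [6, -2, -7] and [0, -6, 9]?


d = sqrt(sum of squared differences). (6-0)^2=36, (-2--6)^2=16, (-7-9)^2=256. Sum = 308.

sqrt(308)


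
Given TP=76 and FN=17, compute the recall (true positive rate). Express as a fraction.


Recall = TP / (TP + FN) = 76 / 93 = 76/93.

76/93


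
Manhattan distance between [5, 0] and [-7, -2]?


d = sum of absolute differences: |5--7|=12 + |0--2|=2 = 14.

14


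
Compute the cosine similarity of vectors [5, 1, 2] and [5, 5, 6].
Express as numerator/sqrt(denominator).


dot = 42. |a|^2 = 30, |b|^2 = 86. cos = 42/sqrt(2580).

42/sqrt(2580)


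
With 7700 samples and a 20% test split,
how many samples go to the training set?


Test set = 7700 * 20% = 1540. Training set = 7700 - 1540 = 6160.

6160


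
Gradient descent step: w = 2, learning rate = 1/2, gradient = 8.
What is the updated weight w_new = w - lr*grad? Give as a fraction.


w_new = 2 - 1/2 * 8 = 2 - 4 = -2.

-2


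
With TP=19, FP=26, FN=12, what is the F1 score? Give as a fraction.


Precision = 19/45 = 19/45. Recall = 19/31 = 19/31. F1 = 2*P*R/(P+R) = 1/2.

1/2


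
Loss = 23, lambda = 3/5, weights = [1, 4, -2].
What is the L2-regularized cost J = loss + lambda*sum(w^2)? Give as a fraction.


L2 sq norm = sum(w^2) = 21. J = 23 + 3/5 * 21 = 178/5.

178/5


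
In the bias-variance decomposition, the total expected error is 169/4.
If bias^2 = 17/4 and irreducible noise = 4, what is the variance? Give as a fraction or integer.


Total error = bias^2 + variance + irreducible noise. So variance = 169/4 - 17/4 - 4 = 34.

34


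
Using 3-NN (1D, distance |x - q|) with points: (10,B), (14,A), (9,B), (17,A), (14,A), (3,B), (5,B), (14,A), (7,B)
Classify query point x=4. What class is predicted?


Distances: |10-4|=6, |14-4|=10, |9-4|=5, |17-4|=13, |14-4|=10, |3-4|=1, |5-4|=1, |14-4|=10, |7-4|=3. 3 nearest: (3,B), (5,B), (7,B). Counts: {'B': 3}. Majority class: B.

B


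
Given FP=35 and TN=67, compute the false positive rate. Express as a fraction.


FPR = FP / (FP + TN) = 35 / 102 = 35/102.

35/102


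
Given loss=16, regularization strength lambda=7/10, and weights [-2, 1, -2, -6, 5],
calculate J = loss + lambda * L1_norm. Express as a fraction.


L1 norm = sum(|w|) = 16. J = 16 + 7/10 * 16 = 136/5.

136/5


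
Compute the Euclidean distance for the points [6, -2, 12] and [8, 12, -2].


d = sqrt(sum of squared differences). (6-8)^2=4, (-2-12)^2=196, (12--2)^2=196. Sum = 396.

sqrt(396)


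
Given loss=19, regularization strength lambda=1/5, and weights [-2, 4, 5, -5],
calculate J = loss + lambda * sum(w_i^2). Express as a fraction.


L2 sq norm = sum(w^2) = 70. J = 19 + 1/5 * 70 = 33.

33


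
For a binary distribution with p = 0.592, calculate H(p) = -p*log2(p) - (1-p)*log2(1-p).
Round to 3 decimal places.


H = -0.592*log2(0.592) - 0.408*log2(0.408) = 0.975.

0.975


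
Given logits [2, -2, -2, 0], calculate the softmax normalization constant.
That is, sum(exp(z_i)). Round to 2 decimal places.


Denom = e^2=7.3891 + e^-2=0.1353 + e^-2=0.1353 + e^0=1.0000. Sum = 8.6597, which rounds to 8.66.

8.66


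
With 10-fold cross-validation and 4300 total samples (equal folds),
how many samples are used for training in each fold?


Each validation fold has 4300/10 = 430 samples. Training set = 4300 - 430 = 3870.

3870


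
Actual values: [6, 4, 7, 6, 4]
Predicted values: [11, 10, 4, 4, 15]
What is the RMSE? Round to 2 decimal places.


MSE = 39.0000. RMSE = sqrt(39.0000) = 6.24.

6.24


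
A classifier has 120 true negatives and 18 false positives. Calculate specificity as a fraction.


Specificity = TN / (TN + FP) = 120 / 138 = 20/23.

20/23


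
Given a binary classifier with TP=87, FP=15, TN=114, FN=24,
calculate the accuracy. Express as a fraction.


Accuracy = (TP + TN) / (TP + TN + FP + FN) = (87 + 114) / 240 = 67/80.

67/80


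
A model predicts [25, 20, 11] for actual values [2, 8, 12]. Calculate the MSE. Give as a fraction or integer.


MSE = (1/3) * ((2-25)^2=529 + (8-20)^2=144 + (12-11)^2=1). Sum = 674. MSE = 674/3.

674/3


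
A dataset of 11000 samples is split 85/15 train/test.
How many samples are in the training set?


Test set = 11000 * 15% = 1650. Training set = 11000 - 1650 = 9350.

9350


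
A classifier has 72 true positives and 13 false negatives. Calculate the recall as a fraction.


Recall = TP / (TP + FN) = 72 / 85 = 72/85.

72/85


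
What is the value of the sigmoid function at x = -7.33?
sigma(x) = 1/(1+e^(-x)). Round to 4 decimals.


sigma(-7.33) = 1/(1+e^(7.33)) = 1/(1+1525.381772) = 1/1526.381772 = 0.0007.

0.0007


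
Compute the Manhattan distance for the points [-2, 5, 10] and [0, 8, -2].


d = sum of absolute differences: |-2-0|=2 + |5-8|=3 + |10--2|=12 = 17.

17


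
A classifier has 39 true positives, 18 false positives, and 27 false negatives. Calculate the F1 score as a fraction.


Precision = 39/57 = 13/19. Recall = 39/66 = 13/22. F1 = 2*P*R/(P+R) = 26/41.

26/41


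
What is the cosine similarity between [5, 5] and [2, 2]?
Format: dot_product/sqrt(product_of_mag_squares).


dot = 20. |a|^2 = 50, |b|^2 = 8. cos = 20/sqrt(400).

20/sqrt(400)


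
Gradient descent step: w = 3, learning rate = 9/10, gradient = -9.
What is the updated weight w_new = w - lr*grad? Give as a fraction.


w_new = 3 - 9/10 * -9 = 3 - -81/10 = 111/10.

111/10


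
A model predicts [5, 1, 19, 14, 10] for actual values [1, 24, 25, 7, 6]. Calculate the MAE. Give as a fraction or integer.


MAE = (1/5) * (|1-5|=4 + |24-1|=23 + |25-19|=6 + |7-14|=7 + |6-10|=4). Sum = 44. MAE = 44/5.

44/5


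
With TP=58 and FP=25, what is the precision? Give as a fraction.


Precision = TP / (TP + FP) = 58 / 83 = 58/83.

58/83


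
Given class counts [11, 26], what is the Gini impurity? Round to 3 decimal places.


Total = 37. Proportions: 11/37, 26/37. sum(p_i^2) = 0.5822. Gini = 1 - 0.5822 = 0.4178, which rounds to 0.418.

0.418


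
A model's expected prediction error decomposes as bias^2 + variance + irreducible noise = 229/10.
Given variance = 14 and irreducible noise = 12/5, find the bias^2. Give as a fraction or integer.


Total error = bias^2 + variance + irreducible noise. So bias^2 = 229/10 - 14 - 12/5 = 13/2.

13/2


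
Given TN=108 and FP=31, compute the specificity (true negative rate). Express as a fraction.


Specificity = TN / (TN + FP) = 108 / 139 = 108/139.

108/139


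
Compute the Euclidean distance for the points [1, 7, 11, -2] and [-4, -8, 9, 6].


d = sqrt(sum of squared differences). (1--4)^2=25, (7--8)^2=225, (11-9)^2=4, (-2-6)^2=64. Sum = 318.

sqrt(318)


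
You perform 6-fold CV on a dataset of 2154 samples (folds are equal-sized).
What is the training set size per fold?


Each validation fold has 2154/6 = 359 samples. Training set = 2154 - 359 = 1795.

1795


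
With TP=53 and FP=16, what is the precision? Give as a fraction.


Precision = TP / (TP + FP) = 53 / 69 = 53/69.

53/69


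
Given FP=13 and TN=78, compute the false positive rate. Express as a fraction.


FPR = FP / (FP + TN) = 13 / 91 = 1/7.

1/7


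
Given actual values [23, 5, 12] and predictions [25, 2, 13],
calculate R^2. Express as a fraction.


Mean(y) = 40/3. SS_res = 14. SS_tot = 494/3. R^2 = 1 - 14/(494/3) = 226/247.

226/247


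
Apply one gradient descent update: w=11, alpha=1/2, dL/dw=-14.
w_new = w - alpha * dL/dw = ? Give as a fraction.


w_new = 11 - 1/2 * -14 = 11 - -7 = 18.

18


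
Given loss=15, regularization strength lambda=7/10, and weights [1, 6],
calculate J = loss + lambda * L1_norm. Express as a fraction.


L1 norm = sum(|w|) = 7. J = 15 + 7/10 * 7 = 199/10.

199/10


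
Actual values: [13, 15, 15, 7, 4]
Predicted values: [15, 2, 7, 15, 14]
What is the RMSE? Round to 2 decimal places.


MSE = 80.2000. RMSE = sqrt(80.2000) = 8.96.

8.96


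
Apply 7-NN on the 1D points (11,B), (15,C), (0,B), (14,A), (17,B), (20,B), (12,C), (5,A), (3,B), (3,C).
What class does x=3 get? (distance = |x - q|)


Distances: |11-3|=8, |15-3|=12, |0-3|=3, |14-3|=11, |17-3|=14, |20-3|=17, |12-3|=9, |5-3|=2, |3-3|=0, |3-3|=0. 7 nearest: (3,B), (3,C), (5,A), (0,B), (11,B), (12,C), (14,A). Counts: {'B': 3, 'C': 2, 'A': 2}. Majority class: B.

B


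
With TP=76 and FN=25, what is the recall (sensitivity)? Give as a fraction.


Recall = TP / (TP + FN) = 76 / 101 = 76/101.

76/101


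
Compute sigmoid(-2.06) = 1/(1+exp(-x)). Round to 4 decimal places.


sigma(-2.06) = 1/(1+e^(2.06)) = 1/(1+7.845970) = 1/8.845970 = 0.1130.

0.1130


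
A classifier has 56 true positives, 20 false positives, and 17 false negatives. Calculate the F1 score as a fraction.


Precision = 56/76 = 14/19. Recall = 56/73 = 56/73. F1 = 2*P*R/(P+R) = 112/149.

112/149


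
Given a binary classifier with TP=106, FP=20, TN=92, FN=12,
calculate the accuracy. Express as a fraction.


Accuracy = (TP + TN) / (TP + TN + FP + FN) = (106 + 92) / 230 = 99/115.

99/115


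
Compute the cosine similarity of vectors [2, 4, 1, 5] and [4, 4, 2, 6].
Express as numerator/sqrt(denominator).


dot = 56. |a|^2 = 46, |b|^2 = 72. cos = 56/sqrt(3312).

56/sqrt(3312)


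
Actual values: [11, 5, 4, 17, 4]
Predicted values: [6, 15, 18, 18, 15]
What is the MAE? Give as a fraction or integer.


MAE = (1/5) * (|11-6|=5 + |5-15|=10 + |4-18|=14 + |17-18|=1 + |4-15|=11). Sum = 41. MAE = 41/5.

41/5


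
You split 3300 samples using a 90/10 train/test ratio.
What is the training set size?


Test set = 3300 * 10% = 330. Training set = 3300 - 330 = 2970.

2970


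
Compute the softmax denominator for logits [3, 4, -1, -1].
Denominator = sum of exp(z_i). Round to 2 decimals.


Denom = e^3=20.0855 + e^4=54.5982 + e^-1=0.3679 + e^-1=0.3679. Sum = 75.4195, which rounds to 75.42.

75.42


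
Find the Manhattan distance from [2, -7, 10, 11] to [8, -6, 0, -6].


d = sum of absolute differences: |2-8|=6 + |-7--6|=1 + |10-0|=10 + |11--6|=17 = 34.

34


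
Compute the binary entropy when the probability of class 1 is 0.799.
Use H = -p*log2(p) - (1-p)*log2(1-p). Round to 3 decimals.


H = -0.799*log2(0.799) - 0.201*log2(0.201) = 0.724.

0.724


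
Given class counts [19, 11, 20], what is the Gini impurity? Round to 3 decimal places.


Total = 50. Proportions: 19/50, 11/50, 20/50. sum(p_i^2) = 0.3528. Gini = 1 - 0.3528 = 0.6472, which rounds to 0.647.

0.647


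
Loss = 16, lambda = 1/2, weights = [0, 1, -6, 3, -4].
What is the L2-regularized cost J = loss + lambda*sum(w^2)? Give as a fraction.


L2 sq norm = sum(w^2) = 62. J = 16 + 1/2 * 62 = 47.

47


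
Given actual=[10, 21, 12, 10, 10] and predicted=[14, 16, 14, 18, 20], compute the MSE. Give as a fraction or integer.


MSE = (1/5) * ((10-14)^2=16 + (21-16)^2=25 + (12-14)^2=4 + (10-18)^2=64 + (10-20)^2=100). Sum = 209. MSE = 209/5.

209/5


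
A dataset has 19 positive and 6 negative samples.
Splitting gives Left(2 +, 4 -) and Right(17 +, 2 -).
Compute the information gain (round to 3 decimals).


H(parent) = 0.7950. H(left) = 0.9183, H(right) = 0.4855. Weighted = (6/25)*0.9183 + (19/25)*0.4855 = 0.5894. IG = 0.7950 - 0.5894 = 0.2056, which rounds to 0.206.

0.206


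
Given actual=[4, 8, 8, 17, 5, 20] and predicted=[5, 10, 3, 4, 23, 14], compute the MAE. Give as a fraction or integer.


MAE = (1/6) * (|4-5|=1 + |8-10|=2 + |8-3|=5 + |17-4|=13 + |5-23|=18 + |20-14|=6). Sum = 45. MAE = 15/2.

15/2


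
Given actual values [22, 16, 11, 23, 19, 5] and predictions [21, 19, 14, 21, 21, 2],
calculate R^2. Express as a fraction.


Mean(y) = 16. SS_res = 36. SS_tot = 240. R^2 = 1 - 36/(240) = 17/20.

17/20


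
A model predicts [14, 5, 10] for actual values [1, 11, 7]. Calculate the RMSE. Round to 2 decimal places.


MSE = 71.3333. RMSE = sqrt(71.3333) = 8.45.

8.45


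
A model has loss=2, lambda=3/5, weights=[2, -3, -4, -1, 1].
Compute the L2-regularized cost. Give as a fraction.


L2 sq norm = sum(w^2) = 31. J = 2 + 3/5 * 31 = 103/5.

103/5


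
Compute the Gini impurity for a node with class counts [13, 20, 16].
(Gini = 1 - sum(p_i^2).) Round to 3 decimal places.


Total = 49. Proportions: 13/49, 20/49, 16/49. sum(p_i^2) = 0.3436. Gini = 1 - 0.3436 = 0.6564, which rounds to 0.656.

0.656


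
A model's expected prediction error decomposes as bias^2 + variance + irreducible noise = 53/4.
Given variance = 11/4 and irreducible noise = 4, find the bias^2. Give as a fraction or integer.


Total error = bias^2 + variance + irreducible noise. So bias^2 = 53/4 - 11/4 - 4 = 13/2.

13/2


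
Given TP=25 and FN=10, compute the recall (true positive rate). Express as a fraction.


Recall = TP / (TP + FN) = 25 / 35 = 5/7.

5/7


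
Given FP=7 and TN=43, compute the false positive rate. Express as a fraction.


FPR = FP / (FP + TN) = 7 / 50 = 7/50.

7/50


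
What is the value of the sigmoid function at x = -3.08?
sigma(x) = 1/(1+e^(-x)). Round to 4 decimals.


sigma(-3.08) = 1/(1+e^(3.08)) = 1/(1+21.758402) = 1/22.758402 = 0.0439.

0.0439


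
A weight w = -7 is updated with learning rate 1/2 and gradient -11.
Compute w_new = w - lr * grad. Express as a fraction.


w_new = -7 - 1/2 * -11 = -7 - -11/2 = -3/2.

-3/2


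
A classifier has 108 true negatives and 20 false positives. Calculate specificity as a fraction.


Specificity = TN / (TN + FP) = 108 / 128 = 27/32.

27/32


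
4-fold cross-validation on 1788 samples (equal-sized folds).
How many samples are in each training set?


Each validation fold has 1788/4 = 447 samples. Training set = 1788 - 447 = 1341.

1341


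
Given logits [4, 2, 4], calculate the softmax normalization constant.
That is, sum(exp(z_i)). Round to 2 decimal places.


Denom = e^4=54.5982 + e^2=7.3891 + e^4=54.5982. Sum = 116.5855, which rounds to 116.59.

116.59


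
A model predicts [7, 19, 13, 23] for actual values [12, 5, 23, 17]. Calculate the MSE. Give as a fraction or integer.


MSE = (1/4) * ((12-7)^2=25 + (5-19)^2=196 + (23-13)^2=100 + (17-23)^2=36). Sum = 357. MSE = 357/4.

357/4


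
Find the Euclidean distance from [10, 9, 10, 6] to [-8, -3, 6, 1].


d = sqrt(sum of squared differences). (10--8)^2=324, (9--3)^2=144, (10-6)^2=16, (6-1)^2=25. Sum = 509.

sqrt(509)


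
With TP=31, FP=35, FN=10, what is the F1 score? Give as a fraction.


Precision = 31/66 = 31/66. Recall = 31/41 = 31/41. F1 = 2*P*R/(P+R) = 62/107.

62/107


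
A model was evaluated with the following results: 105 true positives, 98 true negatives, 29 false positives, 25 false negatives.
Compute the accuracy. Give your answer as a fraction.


Accuracy = (TP + TN) / (TP + TN + FP + FN) = (105 + 98) / 257 = 203/257.

203/257


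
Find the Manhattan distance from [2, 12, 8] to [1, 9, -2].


d = sum of absolute differences: |2-1|=1 + |12-9|=3 + |8--2|=10 = 14.

14


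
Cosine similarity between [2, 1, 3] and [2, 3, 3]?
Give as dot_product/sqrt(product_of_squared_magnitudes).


dot = 16. |a|^2 = 14, |b|^2 = 22. cos = 16/sqrt(308).

16/sqrt(308)


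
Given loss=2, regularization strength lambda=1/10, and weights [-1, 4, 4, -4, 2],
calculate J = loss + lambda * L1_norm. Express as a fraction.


L1 norm = sum(|w|) = 15. J = 2 + 1/10 * 15 = 7/2.

7/2


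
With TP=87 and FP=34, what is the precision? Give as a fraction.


Precision = TP / (TP + FP) = 87 / 121 = 87/121.

87/121


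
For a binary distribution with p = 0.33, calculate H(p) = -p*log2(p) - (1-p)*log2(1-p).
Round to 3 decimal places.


H = -0.33*log2(0.33) - 0.67*log2(0.67) = 0.915.

0.915


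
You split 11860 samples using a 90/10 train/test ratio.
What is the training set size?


Test set = 11860 * 10% = 1186. Training set = 11860 - 1186 = 10674.

10674


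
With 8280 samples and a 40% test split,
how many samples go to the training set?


Test set = 8280 * 40% = 3312. Training set = 8280 - 3312 = 4968.

4968


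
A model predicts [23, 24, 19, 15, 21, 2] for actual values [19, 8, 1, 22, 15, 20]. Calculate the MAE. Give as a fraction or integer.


MAE = (1/6) * (|19-23|=4 + |8-24|=16 + |1-19|=18 + |22-15|=7 + |15-21|=6 + |20-2|=18). Sum = 69. MAE = 23/2.

23/2


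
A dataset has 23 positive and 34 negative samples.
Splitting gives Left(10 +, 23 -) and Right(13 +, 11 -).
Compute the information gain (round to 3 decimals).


H(parent) = 0.9730. H(left) = 0.8850, H(right) = 0.9950. Weighted = (33/57)*0.8850 + (24/57)*0.9950 = 0.9313. IG = 0.9730 - 0.9313 = 0.0417, which rounds to 0.042.

0.042


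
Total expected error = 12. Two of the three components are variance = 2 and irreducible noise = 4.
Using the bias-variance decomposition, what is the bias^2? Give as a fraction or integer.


Total error = bias^2 + variance + irreducible noise. So bias^2 = 12 - 2 - 4 = 6.

6


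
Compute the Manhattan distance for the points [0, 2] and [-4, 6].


d = sum of absolute differences: |0--4|=4 + |2-6|=4 = 8.

8


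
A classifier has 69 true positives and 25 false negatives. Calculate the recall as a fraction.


Recall = TP / (TP + FN) = 69 / 94 = 69/94.

69/94


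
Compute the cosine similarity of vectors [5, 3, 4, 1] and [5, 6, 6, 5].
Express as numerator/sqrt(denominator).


dot = 72. |a|^2 = 51, |b|^2 = 122. cos = 72/sqrt(6222).

72/sqrt(6222)


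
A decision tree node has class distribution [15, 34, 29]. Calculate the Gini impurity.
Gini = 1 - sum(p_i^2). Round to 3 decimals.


Total = 78. Proportions: 15/78, 34/78, 29/78. sum(p_i^2) = 0.3652. Gini = 1 - 0.3652 = 0.6348, which rounds to 0.635.

0.635


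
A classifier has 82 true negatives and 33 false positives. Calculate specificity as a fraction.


Specificity = TN / (TN + FP) = 82 / 115 = 82/115.

82/115


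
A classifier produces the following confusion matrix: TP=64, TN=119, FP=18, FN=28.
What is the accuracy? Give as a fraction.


Accuracy = (TP + TN) / (TP + TN + FP + FN) = (64 + 119) / 229 = 183/229.

183/229


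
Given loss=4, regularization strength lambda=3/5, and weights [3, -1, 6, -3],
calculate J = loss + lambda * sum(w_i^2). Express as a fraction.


L2 sq norm = sum(w^2) = 55. J = 4 + 3/5 * 55 = 37.

37


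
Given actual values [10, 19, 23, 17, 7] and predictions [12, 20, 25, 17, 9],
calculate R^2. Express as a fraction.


Mean(y) = 76/5. SS_res = 13. SS_tot = 864/5. R^2 = 1 - 13/(864/5) = 799/864.

799/864


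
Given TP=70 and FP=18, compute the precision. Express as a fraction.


Precision = TP / (TP + FP) = 70 / 88 = 35/44.

35/44


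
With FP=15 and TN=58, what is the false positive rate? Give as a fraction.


FPR = FP / (FP + TN) = 15 / 73 = 15/73.

15/73


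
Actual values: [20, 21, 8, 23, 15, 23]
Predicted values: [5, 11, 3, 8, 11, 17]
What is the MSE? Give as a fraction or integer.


MSE = (1/6) * ((20-5)^2=225 + (21-11)^2=100 + (8-3)^2=25 + (23-8)^2=225 + (15-11)^2=16 + (23-17)^2=36). Sum = 627. MSE = 209/2.

209/2


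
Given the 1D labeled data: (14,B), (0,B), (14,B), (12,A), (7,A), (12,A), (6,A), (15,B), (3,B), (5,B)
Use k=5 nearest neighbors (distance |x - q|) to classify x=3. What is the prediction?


Distances: |14-3|=11, |0-3|=3, |14-3|=11, |12-3|=9, |7-3|=4, |12-3|=9, |6-3|=3, |15-3|=12, |3-3|=0, |5-3|=2. 5 nearest: (3,B), (5,B), (6,A), (0,B), (7,A). Counts: {'B': 3, 'A': 2}. Majority class: B.

B


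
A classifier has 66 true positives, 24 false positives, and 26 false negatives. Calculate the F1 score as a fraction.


Precision = 66/90 = 11/15. Recall = 66/92 = 33/46. F1 = 2*P*R/(P+R) = 66/91.

66/91


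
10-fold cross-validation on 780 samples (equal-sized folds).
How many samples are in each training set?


Each validation fold has 780/10 = 78 samples. Training set = 780 - 78 = 702.

702


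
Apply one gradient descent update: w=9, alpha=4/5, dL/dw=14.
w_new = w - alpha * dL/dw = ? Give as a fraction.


w_new = 9 - 4/5 * 14 = 9 - 56/5 = -11/5.

-11/5
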